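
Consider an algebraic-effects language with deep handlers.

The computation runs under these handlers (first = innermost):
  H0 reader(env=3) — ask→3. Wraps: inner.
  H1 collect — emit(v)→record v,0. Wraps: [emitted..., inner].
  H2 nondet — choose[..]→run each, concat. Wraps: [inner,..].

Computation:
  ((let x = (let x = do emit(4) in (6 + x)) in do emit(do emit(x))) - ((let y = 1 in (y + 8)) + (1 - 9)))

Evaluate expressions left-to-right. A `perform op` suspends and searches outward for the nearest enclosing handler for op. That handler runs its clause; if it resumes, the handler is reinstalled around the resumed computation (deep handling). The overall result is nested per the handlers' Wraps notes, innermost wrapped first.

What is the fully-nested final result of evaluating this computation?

Answer: [[4, 6, 0, -1]]

Working:
emit(4) @ H1 ⇒ out+=4
emit(6) @ H1 ⇒ out+=6
emit(0) @ H1 ⇒ out+=0
H0 returns -1
H1 returns [4, 6, 0, -1]
H2 returns [[4, 6, 0, -1]]
= [[4, 6, 0, -1]]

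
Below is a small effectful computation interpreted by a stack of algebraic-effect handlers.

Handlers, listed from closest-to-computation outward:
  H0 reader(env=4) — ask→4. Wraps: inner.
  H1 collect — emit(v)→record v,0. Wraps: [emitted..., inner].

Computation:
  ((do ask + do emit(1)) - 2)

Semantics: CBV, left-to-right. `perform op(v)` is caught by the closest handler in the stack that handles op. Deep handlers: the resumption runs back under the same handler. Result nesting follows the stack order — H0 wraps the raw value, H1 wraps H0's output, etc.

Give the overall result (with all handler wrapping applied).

Answer: [1, 2]

Working:
ask @ H0 ⇒ 4
emit(1) @ H1 ⇒ out+=1
H0 returns 2
H1 returns [1, 2]
= [1, 2]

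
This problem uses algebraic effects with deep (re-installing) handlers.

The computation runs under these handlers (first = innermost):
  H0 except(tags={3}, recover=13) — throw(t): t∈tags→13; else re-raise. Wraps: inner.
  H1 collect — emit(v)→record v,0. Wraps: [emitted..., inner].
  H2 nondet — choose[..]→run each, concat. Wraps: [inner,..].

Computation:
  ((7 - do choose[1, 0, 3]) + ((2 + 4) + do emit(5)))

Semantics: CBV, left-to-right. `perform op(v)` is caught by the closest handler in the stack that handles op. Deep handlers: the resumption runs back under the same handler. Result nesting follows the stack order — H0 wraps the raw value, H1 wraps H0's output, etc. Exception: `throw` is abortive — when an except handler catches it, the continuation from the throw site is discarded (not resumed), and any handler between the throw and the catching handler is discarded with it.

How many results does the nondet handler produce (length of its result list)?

Answer: 3

Step-by-step:
choose[1, 0, 3] @ H2
  branch[0] choose=1:
    emit(5) @ H1 ⇒ out+=5
    H0 returns 12
    H1 returns [5, 12]
    H2 returns [[5, 12]]
  branch[1] choose=0:
    emit(5) @ H1 ⇒ out+=5
    H0 returns 13
    H1 returns [5, 13]
    H2 returns [[5, 13]]
  branch[2] choose=3:
    emit(5) @ H1 ⇒ out+=5
    H0 returns 10
    H1 returns [5, 10]
    H2 returns [[5, 10]]
= [[5, 12], [5, 13], [5, 10]]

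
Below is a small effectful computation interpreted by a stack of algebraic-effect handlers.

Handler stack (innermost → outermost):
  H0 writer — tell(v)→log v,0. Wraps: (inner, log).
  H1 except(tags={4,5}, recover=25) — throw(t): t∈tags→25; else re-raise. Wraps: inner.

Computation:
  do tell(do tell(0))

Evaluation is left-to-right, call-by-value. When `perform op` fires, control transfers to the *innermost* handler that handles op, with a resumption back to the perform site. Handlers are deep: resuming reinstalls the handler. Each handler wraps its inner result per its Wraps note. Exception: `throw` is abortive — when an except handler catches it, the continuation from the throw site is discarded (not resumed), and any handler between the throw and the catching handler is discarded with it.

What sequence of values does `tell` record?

Step-by-step:
tell(0) @ H0 ⇒ log+=0
tell(0) @ H0 ⇒ log+=0
H0 returns (0, (0, 0))
H1 returns (0, (0, 0))
= (0, (0, 0))

Answer: (0, 0)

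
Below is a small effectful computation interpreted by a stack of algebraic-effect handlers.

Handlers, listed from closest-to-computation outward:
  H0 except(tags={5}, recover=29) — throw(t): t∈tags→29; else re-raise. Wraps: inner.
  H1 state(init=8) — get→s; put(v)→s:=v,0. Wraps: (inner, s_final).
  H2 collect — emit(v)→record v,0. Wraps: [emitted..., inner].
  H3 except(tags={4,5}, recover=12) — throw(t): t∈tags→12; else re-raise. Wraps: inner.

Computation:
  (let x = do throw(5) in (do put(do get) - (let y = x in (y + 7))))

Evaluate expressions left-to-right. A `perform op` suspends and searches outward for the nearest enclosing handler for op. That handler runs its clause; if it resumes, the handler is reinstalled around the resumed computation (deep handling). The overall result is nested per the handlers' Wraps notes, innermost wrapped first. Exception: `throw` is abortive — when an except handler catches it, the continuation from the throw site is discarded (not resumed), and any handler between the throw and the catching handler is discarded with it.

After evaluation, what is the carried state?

Answer: 8

Working:
throw(5) @ H0 caught ⇒ 29
H1 returns (29, 8)
H2 returns [(29, 8)]
H3 returns [(29, 8)]
= [(29, 8)]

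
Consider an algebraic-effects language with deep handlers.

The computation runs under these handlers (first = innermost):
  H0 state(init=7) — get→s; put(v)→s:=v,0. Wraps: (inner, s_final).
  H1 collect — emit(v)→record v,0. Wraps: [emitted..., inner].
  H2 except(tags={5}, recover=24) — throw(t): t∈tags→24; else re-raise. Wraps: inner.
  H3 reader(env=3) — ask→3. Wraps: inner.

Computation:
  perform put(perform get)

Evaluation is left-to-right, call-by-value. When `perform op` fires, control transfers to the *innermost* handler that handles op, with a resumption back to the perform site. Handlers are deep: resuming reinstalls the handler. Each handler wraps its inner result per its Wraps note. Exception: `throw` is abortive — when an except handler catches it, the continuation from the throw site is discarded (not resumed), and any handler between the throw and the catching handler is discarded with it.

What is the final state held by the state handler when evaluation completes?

Step-by-step:
get @ H0 ⇒ 7
put(7) @ H0 ⇒ s:=7
H0 returns (0, 7)
H1 returns [(0, 7)]
H2 returns [(0, 7)]
H3 returns [(0, 7)]
= [(0, 7)]

Answer: 7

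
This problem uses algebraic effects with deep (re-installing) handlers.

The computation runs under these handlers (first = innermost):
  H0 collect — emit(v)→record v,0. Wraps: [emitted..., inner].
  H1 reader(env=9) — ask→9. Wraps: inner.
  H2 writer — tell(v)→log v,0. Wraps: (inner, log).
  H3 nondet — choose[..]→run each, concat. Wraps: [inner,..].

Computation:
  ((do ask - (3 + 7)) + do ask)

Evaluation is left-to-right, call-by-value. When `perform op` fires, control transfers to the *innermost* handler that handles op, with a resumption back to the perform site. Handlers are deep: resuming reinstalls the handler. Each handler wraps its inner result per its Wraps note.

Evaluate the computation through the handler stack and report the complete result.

Answer: [([8], ())]

Step-by-step:
ask @ H1 ⇒ 9
ask @ H1 ⇒ 9
H0 returns [8]
H1 returns [8]
H2 returns ([8], ())
H3 returns [([8], ())]
= [([8], ())]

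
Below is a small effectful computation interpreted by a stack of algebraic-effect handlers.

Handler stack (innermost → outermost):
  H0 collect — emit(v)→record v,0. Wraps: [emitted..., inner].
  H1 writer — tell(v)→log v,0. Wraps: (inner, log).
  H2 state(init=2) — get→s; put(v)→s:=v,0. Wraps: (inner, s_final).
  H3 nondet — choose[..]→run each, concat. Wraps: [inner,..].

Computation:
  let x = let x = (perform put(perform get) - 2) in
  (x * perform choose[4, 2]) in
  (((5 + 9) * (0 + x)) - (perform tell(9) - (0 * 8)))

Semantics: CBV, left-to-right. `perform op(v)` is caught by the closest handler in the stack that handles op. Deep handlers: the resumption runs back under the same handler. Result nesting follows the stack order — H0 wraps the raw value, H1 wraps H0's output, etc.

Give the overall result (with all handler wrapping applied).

Evaluation trace:
get @ H2 ⇒ 2
put(2) @ H2 ⇒ s:=2
choose[4, 2] @ H3
  branch[0] choose=4:
    tell(9) @ H1 ⇒ log+=9
    H0 returns [-112]
    H1 returns ([-112], (9))
    H2 returns (([-112], (9)), 2)
    H3 returns [(([-112], (9)), 2)]
  branch[1] choose=2:
    tell(9) @ H1 ⇒ log+=9
    H0 returns [-56]
    H1 returns ([-56], (9))
    H2 returns (([-56], (9)), 2)
    H3 returns [(([-56], (9)), 2)]
= [(([-112], (9)), 2), (([-56], (9)), 2)]

Answer: [(([-112], (9)), 2), (([-56], (9)), 2)]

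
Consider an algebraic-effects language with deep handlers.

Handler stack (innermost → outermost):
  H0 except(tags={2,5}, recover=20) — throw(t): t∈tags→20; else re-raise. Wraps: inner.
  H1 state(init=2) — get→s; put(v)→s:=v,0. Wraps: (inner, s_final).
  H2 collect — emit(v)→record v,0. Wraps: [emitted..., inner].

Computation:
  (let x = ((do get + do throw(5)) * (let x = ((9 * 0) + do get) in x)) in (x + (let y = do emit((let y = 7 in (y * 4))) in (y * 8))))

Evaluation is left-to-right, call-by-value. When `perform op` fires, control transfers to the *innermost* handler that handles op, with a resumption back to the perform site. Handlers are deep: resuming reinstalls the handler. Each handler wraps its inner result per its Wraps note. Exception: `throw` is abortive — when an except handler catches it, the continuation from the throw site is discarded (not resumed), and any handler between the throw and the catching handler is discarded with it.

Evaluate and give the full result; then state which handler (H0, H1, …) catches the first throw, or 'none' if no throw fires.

Evaluation trace:
get @ H1 ⇒ 2
throw(5) @ H0 caught ⇒ 20
H1 returns (20, 2)
H2 returns [(20, 2)]
= [(20, 2)]

Answer: [(20, 2)] ; first throw caught by: H0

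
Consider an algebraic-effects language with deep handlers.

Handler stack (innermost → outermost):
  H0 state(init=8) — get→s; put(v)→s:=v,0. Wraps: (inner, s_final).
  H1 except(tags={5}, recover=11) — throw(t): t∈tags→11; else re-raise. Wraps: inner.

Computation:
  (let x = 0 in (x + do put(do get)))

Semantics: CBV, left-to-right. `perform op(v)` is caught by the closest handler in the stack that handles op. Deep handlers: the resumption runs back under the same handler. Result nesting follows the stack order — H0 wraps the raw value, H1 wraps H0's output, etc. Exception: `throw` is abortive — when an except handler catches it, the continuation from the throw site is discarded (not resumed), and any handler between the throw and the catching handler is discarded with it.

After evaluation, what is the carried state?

Step-by-step:
get @ H0 ⇒ 8
put(8) @ H0 ⇒ s:=8
H0 returns (0, 8)
H1 returns (0, 8)
= (0, 8)

Answer: 8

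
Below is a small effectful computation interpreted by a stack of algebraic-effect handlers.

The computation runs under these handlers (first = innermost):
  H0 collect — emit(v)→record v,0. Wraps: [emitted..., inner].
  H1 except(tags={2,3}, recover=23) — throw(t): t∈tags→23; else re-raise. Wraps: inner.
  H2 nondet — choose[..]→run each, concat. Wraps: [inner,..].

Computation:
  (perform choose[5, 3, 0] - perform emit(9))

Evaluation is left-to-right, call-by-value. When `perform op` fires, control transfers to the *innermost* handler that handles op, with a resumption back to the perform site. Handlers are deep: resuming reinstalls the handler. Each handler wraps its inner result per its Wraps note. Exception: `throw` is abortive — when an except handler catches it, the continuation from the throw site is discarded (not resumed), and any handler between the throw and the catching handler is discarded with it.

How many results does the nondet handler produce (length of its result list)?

Answer: 3

Step-by-step:
choose[5, 3, 0] @ H2
  branch[0] choose=5:
    emit(9) @ H0 ⇒ out+=9
    H0 returns [9, 5]
    H1 returns [9, 5]
    H2 returns [[9, 5]]
  branch[1] choose=3:
    emit(9) @ H0 ⇒ out+=9
    H0 returns [9, 3]
    H1 returns [9, 3]
    H2 returns [[9, 3]]
  branch[2] choose=0:
    emit(9) @ H0 ⇒ out+=9
    H0 returns [9, 0]
    H1 returns [9, 0]
    H2 returns [[9, 0]]
= [[9, 5], [9, 3], [9, 0]]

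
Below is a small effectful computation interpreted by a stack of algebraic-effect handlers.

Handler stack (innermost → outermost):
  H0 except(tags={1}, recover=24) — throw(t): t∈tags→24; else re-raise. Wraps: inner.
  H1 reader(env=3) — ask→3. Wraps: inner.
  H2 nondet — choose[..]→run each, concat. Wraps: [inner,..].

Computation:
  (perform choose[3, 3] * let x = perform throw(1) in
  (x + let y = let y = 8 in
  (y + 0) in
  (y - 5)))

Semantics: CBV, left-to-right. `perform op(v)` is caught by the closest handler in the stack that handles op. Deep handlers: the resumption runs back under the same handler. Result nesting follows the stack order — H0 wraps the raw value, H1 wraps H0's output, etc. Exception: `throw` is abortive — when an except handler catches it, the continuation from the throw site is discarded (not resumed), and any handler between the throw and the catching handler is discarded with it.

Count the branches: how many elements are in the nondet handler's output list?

Answer: 2

Working:
choose[3, 3] @ H2
  branch[0] choose=3:
    throw(1) @ H0 caught ⇒ 24
    H1 returns 24
    H2 returns [24]
  branch[1] choose=3:
    throw(1) @ H0 caught ⇒ 24
    H1 returns 24
    H2 returns [24]
= [24, 24]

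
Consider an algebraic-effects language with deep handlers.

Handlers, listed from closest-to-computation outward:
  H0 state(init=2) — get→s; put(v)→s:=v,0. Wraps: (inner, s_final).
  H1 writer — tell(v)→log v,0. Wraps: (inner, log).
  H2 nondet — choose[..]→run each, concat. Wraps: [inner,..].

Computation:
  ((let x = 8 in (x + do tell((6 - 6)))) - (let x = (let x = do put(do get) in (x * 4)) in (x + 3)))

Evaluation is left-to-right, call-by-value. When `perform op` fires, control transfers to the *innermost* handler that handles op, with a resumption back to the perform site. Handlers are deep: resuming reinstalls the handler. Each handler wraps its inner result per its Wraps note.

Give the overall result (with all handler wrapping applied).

Answer: [((5, 2), (0))]

Working:
tell(0) @ H1 ⇒ log+=0
get @ H0 ⇒ 2
put(2) @ H0 ⇒ s:=2
H0 returns (5, 2)
H1 returns ((5, 2), (0))
H2 returns [((5, 2), (0))]
= [((5, 2), (0))]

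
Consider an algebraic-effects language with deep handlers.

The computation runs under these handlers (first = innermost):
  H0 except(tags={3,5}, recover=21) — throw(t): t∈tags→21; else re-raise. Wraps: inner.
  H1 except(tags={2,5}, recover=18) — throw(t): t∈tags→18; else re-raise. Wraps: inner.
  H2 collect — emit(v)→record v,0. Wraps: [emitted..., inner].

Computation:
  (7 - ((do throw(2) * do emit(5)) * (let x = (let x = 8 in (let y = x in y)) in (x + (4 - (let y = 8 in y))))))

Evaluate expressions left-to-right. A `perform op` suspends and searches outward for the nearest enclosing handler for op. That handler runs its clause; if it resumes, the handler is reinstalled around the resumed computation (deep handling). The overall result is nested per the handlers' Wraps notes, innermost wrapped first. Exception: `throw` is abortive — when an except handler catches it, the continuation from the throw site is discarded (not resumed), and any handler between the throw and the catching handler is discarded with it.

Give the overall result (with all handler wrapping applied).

Step-by-step:
throw(2) @ H0 re-raised
throw(2) @ H1 caught ⇒ 18
H2 returns [18]
= [18]

Answer: [18]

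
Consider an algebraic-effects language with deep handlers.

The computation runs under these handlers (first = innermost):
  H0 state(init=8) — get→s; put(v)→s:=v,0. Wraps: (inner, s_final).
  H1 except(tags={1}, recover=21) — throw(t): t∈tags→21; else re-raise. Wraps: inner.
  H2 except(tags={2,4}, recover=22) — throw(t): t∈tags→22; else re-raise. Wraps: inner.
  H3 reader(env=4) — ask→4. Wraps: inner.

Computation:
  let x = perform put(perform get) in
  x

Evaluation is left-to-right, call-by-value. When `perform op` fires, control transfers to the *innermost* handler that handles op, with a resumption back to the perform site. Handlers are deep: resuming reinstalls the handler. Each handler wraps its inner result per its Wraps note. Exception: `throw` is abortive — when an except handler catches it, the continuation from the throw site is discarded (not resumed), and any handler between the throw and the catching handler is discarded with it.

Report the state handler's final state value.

Step-by-step:
get @ H0 ⇒ 8
put(8) @ H0 ⇒ s:=8
H0 returns (0, 8)
H1 returns (0, 8)
H2 returns (0, 8)
H3 returns (0, 8)
= (0, 8)

Answer: 8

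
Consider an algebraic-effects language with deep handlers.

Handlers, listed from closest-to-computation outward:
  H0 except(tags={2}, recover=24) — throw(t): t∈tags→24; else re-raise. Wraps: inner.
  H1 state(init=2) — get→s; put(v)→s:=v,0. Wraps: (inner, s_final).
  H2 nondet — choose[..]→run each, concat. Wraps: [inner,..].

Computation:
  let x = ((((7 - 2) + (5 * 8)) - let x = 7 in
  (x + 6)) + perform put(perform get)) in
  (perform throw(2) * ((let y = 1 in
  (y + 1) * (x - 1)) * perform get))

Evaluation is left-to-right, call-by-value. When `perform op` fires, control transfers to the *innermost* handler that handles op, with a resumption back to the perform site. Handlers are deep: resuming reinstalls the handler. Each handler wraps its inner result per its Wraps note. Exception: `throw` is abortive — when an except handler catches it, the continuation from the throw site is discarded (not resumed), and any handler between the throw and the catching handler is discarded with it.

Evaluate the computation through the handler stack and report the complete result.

Working:
get @ H1 ⇒ 2
put(2) @ H1 ⇒ s:=2
throw(2) @ H0 caught ⇒ 24
H1 returns (24, 2)
H2 returns [(24, 2)]
= [(24, 2)]

Answer: [(24, 2)]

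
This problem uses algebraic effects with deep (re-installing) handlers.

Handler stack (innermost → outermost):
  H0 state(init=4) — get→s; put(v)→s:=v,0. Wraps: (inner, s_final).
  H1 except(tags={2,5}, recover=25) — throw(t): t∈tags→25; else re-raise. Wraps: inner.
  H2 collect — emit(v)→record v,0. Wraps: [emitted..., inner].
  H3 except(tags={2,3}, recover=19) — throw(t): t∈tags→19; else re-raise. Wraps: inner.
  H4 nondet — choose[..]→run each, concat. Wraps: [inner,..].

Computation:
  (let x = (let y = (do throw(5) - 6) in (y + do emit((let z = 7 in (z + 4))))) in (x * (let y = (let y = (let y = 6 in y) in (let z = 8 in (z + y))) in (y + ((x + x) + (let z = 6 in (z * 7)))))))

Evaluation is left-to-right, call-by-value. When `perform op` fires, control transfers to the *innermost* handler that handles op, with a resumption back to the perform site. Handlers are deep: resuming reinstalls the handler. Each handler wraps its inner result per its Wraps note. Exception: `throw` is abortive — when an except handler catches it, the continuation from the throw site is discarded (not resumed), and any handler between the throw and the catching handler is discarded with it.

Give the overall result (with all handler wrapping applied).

Answer: [[25]]

Working:
throw(5) @ H1 caught ⇒ 25
H2 returns [25]
H3 returns [25]
H4 returns [[25]]
= [[25]]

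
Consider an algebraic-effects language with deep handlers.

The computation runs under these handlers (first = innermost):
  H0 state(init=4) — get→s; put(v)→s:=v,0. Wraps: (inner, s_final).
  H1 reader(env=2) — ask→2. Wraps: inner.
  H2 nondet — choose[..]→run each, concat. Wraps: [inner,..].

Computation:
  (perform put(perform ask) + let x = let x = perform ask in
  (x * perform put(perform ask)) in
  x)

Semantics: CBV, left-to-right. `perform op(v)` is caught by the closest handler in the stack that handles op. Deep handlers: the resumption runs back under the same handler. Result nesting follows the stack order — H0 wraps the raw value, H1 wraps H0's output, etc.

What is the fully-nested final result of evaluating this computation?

Answer: [(0, 2)]

Working:
ask @ H1 ⇒ 2
put(2) @ H0 ⇒ s:=2
ask @ H1 ⇒ 2
ask @ H1 ⇒ 2
put(2) @ H0 ⇒ s:=2
H0 returns (0, 2)
H1 returns (0, 2)
H2 returns [(0, 2)]
= [(0, 2)]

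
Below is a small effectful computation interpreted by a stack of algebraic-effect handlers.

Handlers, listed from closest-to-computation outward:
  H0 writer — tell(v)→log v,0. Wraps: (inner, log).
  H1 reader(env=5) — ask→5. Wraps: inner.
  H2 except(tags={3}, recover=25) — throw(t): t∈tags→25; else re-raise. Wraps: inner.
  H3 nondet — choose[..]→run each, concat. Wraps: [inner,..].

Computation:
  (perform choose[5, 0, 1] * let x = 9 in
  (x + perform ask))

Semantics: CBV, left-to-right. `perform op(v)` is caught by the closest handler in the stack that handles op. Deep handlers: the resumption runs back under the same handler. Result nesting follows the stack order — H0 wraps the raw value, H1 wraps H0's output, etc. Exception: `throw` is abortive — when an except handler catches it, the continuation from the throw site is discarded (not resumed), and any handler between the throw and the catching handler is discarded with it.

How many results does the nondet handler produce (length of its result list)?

Answer: 3

Working:
choose[5, 0, 1] @ H3
  branch[0] choose=5:
    ask @ H1 ⇒ 5
    H0 returns (70, ())
    H1 returns (70, ())
    H2 returns (70, ())
    H3 returns [(70, ())]
  branch[1] choose=0:
    ask @ H1 ⇒ 5
    H0 returns (0, ())
    H1 returns (0, ())
    H2 returns (0, ())
    H3 returns [(0, ())]
  branch[2] choose=1:
    ask @ H1 ⇒ 5
    H0 returns (14, ())
    H1 returns (14, ())
    H2 returns (14, ())
    H3 returns [(14, ())]
= [(70, ()), (0, ()), (14, ())]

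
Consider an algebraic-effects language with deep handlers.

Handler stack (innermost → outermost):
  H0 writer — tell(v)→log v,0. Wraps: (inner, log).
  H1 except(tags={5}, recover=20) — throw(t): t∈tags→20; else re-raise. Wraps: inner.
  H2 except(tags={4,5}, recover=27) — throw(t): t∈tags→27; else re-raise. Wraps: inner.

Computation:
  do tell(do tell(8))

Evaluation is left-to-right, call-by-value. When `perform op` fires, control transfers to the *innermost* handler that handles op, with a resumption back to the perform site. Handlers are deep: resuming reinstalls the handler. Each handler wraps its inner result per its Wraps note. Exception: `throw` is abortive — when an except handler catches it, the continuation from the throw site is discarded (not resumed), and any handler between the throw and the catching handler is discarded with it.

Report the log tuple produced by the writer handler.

Working:
tell(8) @ H0 ⇒ log+=8
tell(0) @ H0 ⇒ log+=0
H0 returns (0, (8, 0))
H1 returns (0, (8, 0))
H2 returns (0, (8, 0))
= (0, (8, 0))

Answer: (8, 0)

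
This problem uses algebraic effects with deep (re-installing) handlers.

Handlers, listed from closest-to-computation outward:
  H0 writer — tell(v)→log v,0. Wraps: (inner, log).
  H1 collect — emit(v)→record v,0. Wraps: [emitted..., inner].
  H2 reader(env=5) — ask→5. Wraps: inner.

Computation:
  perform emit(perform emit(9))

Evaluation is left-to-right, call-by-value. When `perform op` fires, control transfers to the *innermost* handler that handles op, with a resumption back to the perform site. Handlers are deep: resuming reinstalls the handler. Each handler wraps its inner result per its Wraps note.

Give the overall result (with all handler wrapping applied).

Answer: [9, 0, (0, ())]

Step-by-step:
emit(9) @ H1 ⇒ out+=9
emit(0) @ H1 ⇒ out+=0
H0 returns (0, ())
H1 returns [9, 0, (0, ())]
H2 returns [9, 0, (0, ())]
= [9, 0, (0, ())]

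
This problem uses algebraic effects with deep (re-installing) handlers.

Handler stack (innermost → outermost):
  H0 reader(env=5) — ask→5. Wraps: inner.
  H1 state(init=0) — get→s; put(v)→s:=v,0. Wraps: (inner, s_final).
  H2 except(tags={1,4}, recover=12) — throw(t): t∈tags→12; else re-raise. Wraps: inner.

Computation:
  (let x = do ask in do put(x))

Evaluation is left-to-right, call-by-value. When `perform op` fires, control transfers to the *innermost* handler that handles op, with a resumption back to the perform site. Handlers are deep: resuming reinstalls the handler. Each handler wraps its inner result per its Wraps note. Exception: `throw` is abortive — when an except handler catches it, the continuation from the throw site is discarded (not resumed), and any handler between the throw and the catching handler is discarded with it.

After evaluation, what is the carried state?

Evaluation trace:
ask @ H0 ⇒ 5
put(5) @ H1 ⇒ s:=5
H0 returns 0
H1 returns (0, 5)
H2 returns (0, 5)
= (0, 5)

Answer: 5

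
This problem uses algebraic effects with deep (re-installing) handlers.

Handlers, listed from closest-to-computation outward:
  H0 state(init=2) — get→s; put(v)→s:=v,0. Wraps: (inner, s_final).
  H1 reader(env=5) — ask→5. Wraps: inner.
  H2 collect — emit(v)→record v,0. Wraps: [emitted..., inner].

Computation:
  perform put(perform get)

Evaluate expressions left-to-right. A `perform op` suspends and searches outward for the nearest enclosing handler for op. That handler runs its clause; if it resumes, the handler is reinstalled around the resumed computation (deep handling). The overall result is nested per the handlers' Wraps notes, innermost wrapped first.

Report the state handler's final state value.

Answer: 2

Evaluation trace:
get @ H0 ⇒ 2
put(2) @ H0 ⇒ s:=2
H0 returns (0, 2)
H1 returns (0, 2)
H2 returns [(0, 2)]
= [(0, 2)]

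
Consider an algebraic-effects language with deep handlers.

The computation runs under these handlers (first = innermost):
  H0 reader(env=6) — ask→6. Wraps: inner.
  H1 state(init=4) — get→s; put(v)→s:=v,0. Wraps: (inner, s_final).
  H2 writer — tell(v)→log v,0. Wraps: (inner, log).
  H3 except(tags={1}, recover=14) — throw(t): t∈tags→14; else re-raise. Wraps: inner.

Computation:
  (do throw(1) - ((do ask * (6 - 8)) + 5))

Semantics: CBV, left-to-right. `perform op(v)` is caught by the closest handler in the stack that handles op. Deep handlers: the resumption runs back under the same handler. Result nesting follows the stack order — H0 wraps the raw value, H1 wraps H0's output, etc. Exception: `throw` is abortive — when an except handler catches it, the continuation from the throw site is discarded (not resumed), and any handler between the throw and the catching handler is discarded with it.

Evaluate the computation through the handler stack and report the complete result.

Answer: 14

Working:
throw(1) @ H3 caught ⇒ 14
= 14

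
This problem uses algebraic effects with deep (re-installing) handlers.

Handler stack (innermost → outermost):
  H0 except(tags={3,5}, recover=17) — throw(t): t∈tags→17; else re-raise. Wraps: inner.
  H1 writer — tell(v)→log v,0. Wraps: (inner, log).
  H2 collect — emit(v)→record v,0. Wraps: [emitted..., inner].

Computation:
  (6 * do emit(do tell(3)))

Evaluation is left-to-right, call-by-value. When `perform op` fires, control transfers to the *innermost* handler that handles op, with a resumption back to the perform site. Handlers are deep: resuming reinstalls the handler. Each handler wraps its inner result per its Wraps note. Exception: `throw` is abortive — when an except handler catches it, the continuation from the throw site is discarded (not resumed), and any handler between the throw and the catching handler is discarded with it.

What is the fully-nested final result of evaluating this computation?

Answer: [0, (0, (3))]

Step-by-step:
tell(3) @ H1 ⇒ log+=3
emit(0) @ H2 ⇒ out+=0
H0 returns 0
H1 returns (0, (3))
H2 returns [0, (0, (3))]
= [0, (0, (3))]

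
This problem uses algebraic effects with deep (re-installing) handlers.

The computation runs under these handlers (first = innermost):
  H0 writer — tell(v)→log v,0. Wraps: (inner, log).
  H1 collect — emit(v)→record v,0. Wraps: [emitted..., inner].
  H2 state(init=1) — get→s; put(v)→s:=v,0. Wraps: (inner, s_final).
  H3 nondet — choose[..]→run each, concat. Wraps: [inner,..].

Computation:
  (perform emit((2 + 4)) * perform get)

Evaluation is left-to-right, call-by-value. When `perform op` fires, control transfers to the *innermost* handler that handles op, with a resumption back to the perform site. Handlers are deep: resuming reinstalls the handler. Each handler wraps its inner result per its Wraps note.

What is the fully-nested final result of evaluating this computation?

Answer: [([6, (0, ())], 1)]

Working:
emit(6) @ H1 ⇒ out+=6
get @ H2 ⇒ 1
H0 returns (0, ())
H1 returns [6, (0, ())]
H2 returns ([6, (0, ())], 1)
H3 returns [([6, (0, ())], 1)]
= [([6, (0, ())], 1)]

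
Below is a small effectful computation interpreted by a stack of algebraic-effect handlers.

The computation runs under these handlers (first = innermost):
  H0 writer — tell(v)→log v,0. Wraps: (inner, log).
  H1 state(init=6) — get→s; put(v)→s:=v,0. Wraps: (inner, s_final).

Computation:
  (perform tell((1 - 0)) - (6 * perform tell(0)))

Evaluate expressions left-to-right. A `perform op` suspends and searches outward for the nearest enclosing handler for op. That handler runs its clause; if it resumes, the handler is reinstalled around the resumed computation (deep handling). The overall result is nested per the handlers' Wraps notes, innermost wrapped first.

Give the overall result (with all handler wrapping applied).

Evaluation trace:
tell(1) @ H0 ⇒ log+=1
tell(0) @ H0 ⇒ log+=0
H0 returns (0, (1, 0))
H1 returns ((0, (1, 0)), 6)
= ((0, (1, 0)), 6)

Answer: ((0, (1, 0)), 6)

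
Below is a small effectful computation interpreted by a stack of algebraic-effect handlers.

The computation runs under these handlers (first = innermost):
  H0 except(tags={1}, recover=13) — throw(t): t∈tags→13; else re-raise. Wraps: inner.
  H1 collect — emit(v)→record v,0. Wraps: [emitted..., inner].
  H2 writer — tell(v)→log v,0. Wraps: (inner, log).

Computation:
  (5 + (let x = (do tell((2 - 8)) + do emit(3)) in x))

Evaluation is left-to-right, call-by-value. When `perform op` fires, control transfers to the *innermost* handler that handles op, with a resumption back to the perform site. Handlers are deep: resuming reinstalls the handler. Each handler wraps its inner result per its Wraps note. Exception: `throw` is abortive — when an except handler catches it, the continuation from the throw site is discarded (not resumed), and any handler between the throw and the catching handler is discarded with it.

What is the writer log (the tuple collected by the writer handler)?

Answer: (-6)

Evaluation trace:
tell(-6) @ H2 ⇒ log+=-6
emit(3) @ H1 ⇒ out+=3
H0 returns 5
H1 returns [3, 5]
H2 returns ([3, 5], (-6))
= ([3, 5], (-6))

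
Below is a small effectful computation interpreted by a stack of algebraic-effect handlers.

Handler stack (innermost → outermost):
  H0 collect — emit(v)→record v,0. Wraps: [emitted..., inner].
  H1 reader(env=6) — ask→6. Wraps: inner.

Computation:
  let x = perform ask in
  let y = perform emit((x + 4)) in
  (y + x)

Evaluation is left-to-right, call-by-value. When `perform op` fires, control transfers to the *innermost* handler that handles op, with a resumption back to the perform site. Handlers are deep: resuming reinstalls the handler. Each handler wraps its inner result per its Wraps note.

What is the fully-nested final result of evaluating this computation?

Answer: [10, 6]

Evaluation trace:
ask @ H1 ⇒ 6
emit(10) @ H0 ⇒ out+=10
H0 returns [10, 6]
H1 returns [10, 6]
= [10, 6]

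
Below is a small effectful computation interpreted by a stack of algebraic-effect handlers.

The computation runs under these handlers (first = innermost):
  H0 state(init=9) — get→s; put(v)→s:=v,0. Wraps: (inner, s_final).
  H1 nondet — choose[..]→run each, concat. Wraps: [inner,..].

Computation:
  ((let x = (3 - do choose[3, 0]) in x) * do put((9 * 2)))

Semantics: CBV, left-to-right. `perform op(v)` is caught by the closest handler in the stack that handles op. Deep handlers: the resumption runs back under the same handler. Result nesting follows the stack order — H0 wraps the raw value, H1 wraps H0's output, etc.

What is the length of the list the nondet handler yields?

Step-by-step:
choose[3, 0] @ H1
  branch[0] choose=3:
    put(18) @ H0 ⇒ s:=18
    H0 returns (0, 18)
    H1 returns [(0, 18)]
  branch[1] choose=0:
    put(18) @ H0 ⇒ s:=18
    H0 returns (0, 18)
    H1 returns [(0, 18)]
= [(0, 18), (0, 18)]

Answer: 2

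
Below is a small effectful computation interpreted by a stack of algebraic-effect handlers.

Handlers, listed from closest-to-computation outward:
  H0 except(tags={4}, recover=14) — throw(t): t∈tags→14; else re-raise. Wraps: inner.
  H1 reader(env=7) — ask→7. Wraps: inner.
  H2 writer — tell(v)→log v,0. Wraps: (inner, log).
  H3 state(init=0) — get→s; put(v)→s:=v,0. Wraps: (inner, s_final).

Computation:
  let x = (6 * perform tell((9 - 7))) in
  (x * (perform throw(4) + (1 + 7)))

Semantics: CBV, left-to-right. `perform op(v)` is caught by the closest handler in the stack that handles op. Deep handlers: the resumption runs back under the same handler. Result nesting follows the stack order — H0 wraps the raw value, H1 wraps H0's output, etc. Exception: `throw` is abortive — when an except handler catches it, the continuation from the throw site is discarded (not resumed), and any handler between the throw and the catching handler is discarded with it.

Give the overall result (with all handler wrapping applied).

Answer: ((14, (2)), 0)

Working:
tell(2) @ H2 ⇒ log+=2
throw(4) @ H0 caught ⇒ 14
H1 returns 14
H2 returns (14, (2))
H3 returns ((14, (2)), 0)
= ((14, (2)), 0)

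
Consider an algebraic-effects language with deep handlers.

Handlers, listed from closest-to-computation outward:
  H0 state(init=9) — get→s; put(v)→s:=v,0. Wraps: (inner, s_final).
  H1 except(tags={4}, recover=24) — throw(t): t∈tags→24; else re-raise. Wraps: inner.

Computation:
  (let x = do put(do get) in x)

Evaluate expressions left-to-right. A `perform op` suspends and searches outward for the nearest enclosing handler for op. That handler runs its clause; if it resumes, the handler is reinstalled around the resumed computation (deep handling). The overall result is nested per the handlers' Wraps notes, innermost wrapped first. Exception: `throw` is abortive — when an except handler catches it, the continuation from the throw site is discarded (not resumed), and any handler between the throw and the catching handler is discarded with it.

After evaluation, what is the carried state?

Step-by-step:
get @ H0 ⇒ 9
put(9) @ H0 ⇒ s:=9
H0 returns (0, 9)
H1 returns (0, 9)
= (0, 9)

Answer: 9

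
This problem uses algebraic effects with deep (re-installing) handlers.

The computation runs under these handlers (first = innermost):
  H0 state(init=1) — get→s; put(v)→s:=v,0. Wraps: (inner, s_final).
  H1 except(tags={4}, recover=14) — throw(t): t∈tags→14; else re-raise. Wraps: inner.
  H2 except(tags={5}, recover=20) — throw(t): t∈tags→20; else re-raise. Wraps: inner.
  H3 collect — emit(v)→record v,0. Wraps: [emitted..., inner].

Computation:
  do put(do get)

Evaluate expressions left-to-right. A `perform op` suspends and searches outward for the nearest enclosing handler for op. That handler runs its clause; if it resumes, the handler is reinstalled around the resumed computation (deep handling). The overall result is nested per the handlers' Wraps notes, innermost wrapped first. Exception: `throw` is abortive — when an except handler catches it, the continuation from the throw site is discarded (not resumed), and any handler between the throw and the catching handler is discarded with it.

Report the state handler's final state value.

Answer: 1

Step-by-step:
get @ H0 ⇒ 1
put(1) @ H0 ⇒ s:=1
H0 returns (0, 1)
H1 returns (0, 1)
H2 returns (0, 1)
H3 returns [(0, 1)]
= [(0, 1)]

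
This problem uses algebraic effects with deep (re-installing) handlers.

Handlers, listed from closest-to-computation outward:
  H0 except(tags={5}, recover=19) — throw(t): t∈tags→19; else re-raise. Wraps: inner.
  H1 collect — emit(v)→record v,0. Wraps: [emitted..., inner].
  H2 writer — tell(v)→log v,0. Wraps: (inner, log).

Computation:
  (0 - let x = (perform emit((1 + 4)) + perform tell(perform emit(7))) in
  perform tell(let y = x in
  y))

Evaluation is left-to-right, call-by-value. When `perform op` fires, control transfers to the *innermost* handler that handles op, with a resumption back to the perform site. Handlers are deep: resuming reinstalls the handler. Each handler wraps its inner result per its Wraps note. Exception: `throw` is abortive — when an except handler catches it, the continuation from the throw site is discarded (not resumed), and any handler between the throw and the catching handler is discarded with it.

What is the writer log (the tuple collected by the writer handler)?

Answer: (0, 0)

Evaluation trace:
emit(5) @ H1 ⇒ out+=5
emit(7) @ H1 ⇒ out+=7
tell(0) @ H2 ⇒ log+=0
tell(0) @ H2 ⇒ log+=0
H0 returns 0
H1 returns [5, 7, 0]
H2 returns ([5, 7, 0], (0, 0))
= ([5, 7, 0], (0, 0))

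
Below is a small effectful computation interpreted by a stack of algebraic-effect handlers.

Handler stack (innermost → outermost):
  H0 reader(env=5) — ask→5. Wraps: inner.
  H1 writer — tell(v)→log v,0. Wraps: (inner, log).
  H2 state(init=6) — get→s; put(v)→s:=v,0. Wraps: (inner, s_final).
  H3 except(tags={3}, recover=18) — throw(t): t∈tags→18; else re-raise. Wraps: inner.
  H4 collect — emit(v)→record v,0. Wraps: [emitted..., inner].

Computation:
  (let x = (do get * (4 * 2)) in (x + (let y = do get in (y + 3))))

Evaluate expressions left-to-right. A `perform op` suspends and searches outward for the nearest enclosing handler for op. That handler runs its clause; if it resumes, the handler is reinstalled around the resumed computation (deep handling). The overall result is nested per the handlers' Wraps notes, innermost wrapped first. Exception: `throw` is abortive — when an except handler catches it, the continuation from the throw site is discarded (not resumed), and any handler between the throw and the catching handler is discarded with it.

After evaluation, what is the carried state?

Answer: 6

Step-by-step:
get @ H2 ⇒ 6
get @ H2 ⇒ 6
H0 returns 57
H1 returns (57, ())
H2 returns ((57, ()), 6)
H3 returns ((57, ()), 6)
H4 returns [((57, ()), 6)]
= [((57, ()), 6)]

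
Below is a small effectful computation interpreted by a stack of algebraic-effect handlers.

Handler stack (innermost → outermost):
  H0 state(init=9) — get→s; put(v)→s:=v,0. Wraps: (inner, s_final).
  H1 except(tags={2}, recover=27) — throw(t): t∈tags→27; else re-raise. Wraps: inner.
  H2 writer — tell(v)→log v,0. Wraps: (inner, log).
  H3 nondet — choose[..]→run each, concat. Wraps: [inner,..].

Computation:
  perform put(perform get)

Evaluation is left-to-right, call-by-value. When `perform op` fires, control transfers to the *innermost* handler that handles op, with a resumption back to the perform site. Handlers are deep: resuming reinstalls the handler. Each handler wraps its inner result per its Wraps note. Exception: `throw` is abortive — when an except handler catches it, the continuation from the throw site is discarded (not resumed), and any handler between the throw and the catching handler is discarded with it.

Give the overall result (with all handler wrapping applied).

Working:
get @ H0 ⇒ 9
put(9) @ H0 ⇒ s:=9
H0 returns (0, 9)
H1 returns (0, 9)
H2 returns ((0, 9), ())
H3 returns [((0, 9), ())]
= [((0, 9), ())]

Answer: [((0, 9), ())]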